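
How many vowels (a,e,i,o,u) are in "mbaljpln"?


Input: mbaljpln
Checking each character:
  'm' at position 0: consonant
  'b' at position 1: consonant
  'a' at position 2: vowel (running total: 1)
  'l' at position 3: consonant
  'j' at position 4: consonant
  'p' at position 5: consonant
  'l' at position 6: consonant
  'n' at position 7: consonant
Total vowels: 1

1


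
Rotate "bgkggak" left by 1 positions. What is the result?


Input: "bgkggak", rotate left by 1
First 1 characters: "b"
Remaining characters: "gkggak"
Concatenate remaining + first: "gkggak" + "b" = "gkggakb"

gkggakb


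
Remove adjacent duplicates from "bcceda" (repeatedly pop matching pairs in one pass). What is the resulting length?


Input: bcceda
Stack-based adjacent duplicate removal:
  Read 'b': push. Stack: b
  Read 'c': push. Stack: bc
  Read 'c': matches stack top 'c' => pop. Stack: b
  Read 'e': push. Stack: be
  Read 'd': push. Stack: bed
  Read 'a': push. Stack: beda
Final stack: "beda" (length 4)

4


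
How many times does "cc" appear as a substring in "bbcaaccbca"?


Searching for "cc" in "bbcaaccbca"
Scanning each position:
  Position 0: "bb" => no
  Position 1: "bc" => no
  Position 2: "ca" => no
  Position 3: "aa" => no
  Position 4: "ac" => no
  Position 5: "cc" => MATCH
  Position 6: "cb" => no
  Position 7: "bc" => no
  Position 8: "ca" => no
Total occurrences: 1

1


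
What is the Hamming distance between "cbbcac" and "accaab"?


Comparing "cbbcac" and "accaab" position by position:
  Position 0: 'c' vs 'a' => differ
  Position 1: 'b' vs 'c' => differ
  Position 2: 'b' vs 'c' => differ
  Position 3: 'c' vs 'a' => differ
  Position 4: 'a' vs 'a' => same
  Position 5: 'c' vs 'b' => differ
Total differences (Hamming distance): 5

5


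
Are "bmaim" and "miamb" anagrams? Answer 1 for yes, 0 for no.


Strings: "bmaim", "miamb"
Sorted first:  abimm
Sorted second: abimm
Sorted forms match => anagrams

1


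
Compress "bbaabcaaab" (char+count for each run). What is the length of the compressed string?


Input: bbaabcaaab
Runs:
  'b' x 2 => "b2"
  'a' x 2 => "a2"
  'b' x 1 => "b1"
  'c' x 1 => "c1"
  'a' x 3 => "a3"
  'b' x 1 => "b1"
Compressed: "b2a2b1c1a3b1"
Compressed length: 12

12


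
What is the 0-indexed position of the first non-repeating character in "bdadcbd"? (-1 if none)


Input: bdadcbd
Character frequencies:
  'a': 1
  'b': 2
  'c': 1
  'd': 3
Scanning left to right for freq == 1:
  Position 0 ('b'): freq=2, skip
  Position 1 ('d'): freq=3, skip
  Position 2 ('a'): unique! => answer = 2

2


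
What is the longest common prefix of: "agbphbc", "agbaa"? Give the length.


Words: agbphbc, agbaa
  Position 0: all 'a' => match
  Position 1: all 'g' => match
  Position 2: all 'b' => match
  Position 3: ('p', 'a') => mismatch, stop
LCP = "agb" (length 3)

3


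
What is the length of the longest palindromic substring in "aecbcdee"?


Input: "aecbcdee"
Checking substrings for palindromes:
  [2:5] "cbc" (len 3) => palindrome
  [6:8] "ee" (len 2) => palindrome
Longest palindromic substring: "cbc" with length 3

3


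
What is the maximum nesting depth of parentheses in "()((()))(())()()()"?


Input: "()((()))(())()()()"
Tracking depth:
  Position 0 '(': depth becomes 1
  Position 1 ')': depth becomes 0
  Position 2 '(': depth becomes 1
  Position 3 '(': depth becomes 2
  Position 4 '(': depth becomes 3
  Position 5 ')': depth becomes 2
  Position 6 ')': depth becomes 1
  Position 7 ')': depth becomes 0
  Position 8 '(': depth becomes 1
  Position 9 '(': depth becomes 2
  Position 10 ')': depth becomes 1
  Position 11 ')': depth becomes 0
  Position 12 '(': depth becomes 1
  Position 13 ')': depth becomes 0
  Position 14 '(': depth becomes 1
  Position 15 ')': depth becomes 0
  Position 16 '(': depth becomes 1
  Position 17 ')': depth becomes 0
Maximum depth reached: 3

3


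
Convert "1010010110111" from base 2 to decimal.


Input: "1010010110111" in base 2
Positional expansion:
  Digit '1' (value 1) x 2^12 = 4096
  Digit '0' (value 0) x 2^11 = 0
  Digit '1' (value 1) x 2^10 = 1024
  Digit '0' (value 0) x 2^9 = 0
  Digit '0' (value 0) x 2^8 = 0
  Digit '1' (value 1) x 2^7 = 128
  Digit '0' (value 0) x 2^6 = 0
  Digit '1' (value 1) x 2^5 = 32
  Digit '1' (value 1) x 2^4 = 16
  Digit '0' (value 0) x 2^3 = 0
  Digit '1' (value 1) x 2^2 = 4
  Digit '1' (value 1) x 2^1 = 2
  Digit '1' (value 1) x 2^0 = 1
Sum = 5303

5303


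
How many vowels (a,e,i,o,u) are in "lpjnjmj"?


Input: lpjnjmj
Checking each character:
  'l' at position 0: consonant
  'p' at position 1: consonant
  'j' at position 2: consonant
  'n' at position 3: consonant
  'j' at position 4: consonant
  'm' at position 5: consonant
  'j' at position 6: consonant
Total vowels: 0

0


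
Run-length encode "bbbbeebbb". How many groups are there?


Input: bbbbeebbb
Scanning for consecutive runs:
  Group 1: 'b' x 4 (positions 0-3)
  Group 2: 'e' x 2 (positions 4-5)
  Group 3: 'b' x 3 (positions 6-8)
Total groups: 3

3


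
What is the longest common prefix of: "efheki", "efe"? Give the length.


Words: efheki, efe
  Position 0: all 'e' => match
  Position 1: all 'f' => match
  Position 2: ('h', 'e') => mismatch, stop
LCP = "ef" (length 2)

2


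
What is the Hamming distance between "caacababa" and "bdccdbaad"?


Comparing "caacababa" and "bdccdbaad" position by position:
  Position 0: 'c' vs 'b' => differ
  Position 1: 'a' vs 'd' => differ
  Position 2: 'a' vs 'c' => differ
  Position 3: 'c' vs 'c' => same
  Position 4: 'a' vs 'd' => differ
  Position 5: 'b' vs 'b' => same
  Position 6: 'a' vs 'a' => same
  Position 7: 'b' vs 'a' => differ
  Position 8: 'a' vs 'd' => differ
Total differences (Hamming distance): 6

6


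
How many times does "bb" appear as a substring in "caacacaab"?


Searching for "bb" in "caacacaab"
Scanning each position:
  Position 0: "ca" => no
  Position 1: "aa" => no
  Position 2: "ac" => no
  Position 3: "ca" => no
  Position 4: "ac" => no
  Position 5: "ca" => no
  Position 6: "aa" => no
  Position 7: "ab" => no
Total occurrences: 0

0


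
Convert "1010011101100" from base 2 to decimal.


Input: "1010011101100" in base 2
Positional expansion:
  Digit '1' (value 1) x 2^12 = 4096
  Digit '0' (value 0) x 2^11 = 0
  Digit '1' (value 1) x 2^10 = 1024
  Digit '0' (value 0) x 2^9 = 0
  Digit '0' (value 0) x 2^8 = 0
  Digit '1' (value 1) x 2^7 = 128
  Digit '1' (value 1) x 2^6 = 64
  Digit '1' (value 1) x 2^5 = 32
  Digit '0' (value 0) x 2^4 = 0
  Digit '1' (value 1) x 2^3 = 8
  Digit '1' (value 1) x 2^2 = 4
  Digit '0' (value 0) x 2^1 = 0
  Digit '0' (value 0) x 2^0 = 0
Sum = 5356

5356


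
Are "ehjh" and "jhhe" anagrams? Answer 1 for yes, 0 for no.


Strings: "ehjh", "jhhe"
Sorted first:  ehhj
Sorted second: ehhj
Sorted forms match => anagrams

1


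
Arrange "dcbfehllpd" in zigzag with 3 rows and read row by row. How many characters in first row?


Zigzag "dcbfehllpd" into 3 rows:
Placing characters:
  'd' => row 0
  'c' => row 1
  'b' => row 2
  'f' => row 1
  'e' => row 0
  'h' => row 1
  'l' => row 2
  'l' => row 1
  'p' => row 0
  'd' => row 1
Rows:
  Row 0: "dep"
  Row 1: "cfhld"
  Row 2: "bl"
First row length: 3

3


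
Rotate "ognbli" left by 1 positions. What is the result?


Input: "ognbli", rotate left by 1
First 1 characters: "o"
Remaining characters: "gnbli"
Concatenate remaining + first: "gnbli" + "o" = "gnblio"

gnblio


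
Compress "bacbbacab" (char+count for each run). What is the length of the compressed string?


Input: bacbbacab
Runs:
  'b' x 1 => "b1"
  'a' x 1 => "a1"
  'c' x 1 => "c1"
  'b' x 2 => "b2"
  'a' x 1 => "a1"
  'c' x 1 => "c1"
  'a' x 1 => "a1"
  'b' x 1 => "b1"
Compressed: "b1a1c1b2a1c1a1b1"
Compressed length: 16

16


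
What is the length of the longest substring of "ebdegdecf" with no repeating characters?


Input: "ebdegdecf"
Sliding window (track last position of each char):
  Position 0 ('e'): window [0,0] length 1 -- new best
  Position 1 ('b'): window [0,1] length 2 -- new best
  Position 2 ('d'): window [0,2] length 3 -- new best
  Position 3 ('e'): repeat (last at 0), move window start to 1
  Position 3 ('e'): window [1,3] length 3
  Position 4 ('g'): window [1,4] length 4 -- new best
  Position 5 ('d'): repeat (last at 2), move window start to 3
  Position 5 ('d'): window [3,5] length 3
  Position 6 ('e'): repeat (last at 3), move window start to 4
  Position 6 ('e'): window [4,6] length 3
  Position 7 ('c'): window [4,7] length 4
  Position 8 ('f'): window [4,8] length 5 -- new best
Longest substring with no repeats: "gdecf" with length 5

5


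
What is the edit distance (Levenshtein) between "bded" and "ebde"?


Computing edit distance: "bded" -> "ebde"
DP table:
           e    b    d    e
      0    1    2    3    4
  b   1    1    1    2    3
  d   2    2    2    1    2
  e   3    2    3    2    1
  d   4    3    3    3    2
Edit distance = dp[4][4] = 2

2


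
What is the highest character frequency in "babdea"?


Input: babdea
Character counts:
  'a': 2
  'b': 2
  'd': 1
  'e': 1
Maximum frequency: 2

2


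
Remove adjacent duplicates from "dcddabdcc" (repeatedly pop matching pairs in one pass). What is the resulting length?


Input: dcddabdcc
Stack-based adjacent duplicate removal:
  Read 'd': push. Stack: d
  Read 'c': push. Stack: dc
  Read 'd': push. Stack: dcd
  Read 'd': matches stack top 'd' => pop. Stack: dc
  Read 'a': push. Stack: dca
  Read 'b': push. Stack: dcab
  Read 'd': push. Stack: dcabd
  Read 'c': push. Stack: dcabdc
  Read 'c': matches stack top 'c' => pop. Stack: dcabd
Final stack: "dcabd" (length 5)

5


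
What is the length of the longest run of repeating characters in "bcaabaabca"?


Input: "bcaabaabca"
Scanning for longest run:
  Position 1 ('c'): new char, reset run to 1
  Position 2 ('a'): new char, reset run to 1
  Position 3 ('a'): continues run of 'a', length=2
  Position 4 ('b'): new char, reset run to 1
  Position 5 ('a'): new char, reset run to 1
  Position 6 ('a'): continues run of 'a', length=2
  Position 7 ('b'): new char, reset run to 1
  Position 8 ('c'): new char, reset run to 1
  Position 9 ('a'): new char, reset run to 1
Longest run: 'a' with length 2

2


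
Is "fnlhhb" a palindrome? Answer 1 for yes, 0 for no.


Input: fnlhhb
Reversed: bhhlnf
  Compare pos 0 ('f') with pos 5 ('b'): MISMATCH
  Compare pos 1 ('n') with pos 4 ('h'): MISMATCH
  Compare pos 2 ('l') with pos 3 ('h'): MISMATCH
Result: not a palindrome

0


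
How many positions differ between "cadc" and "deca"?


Comparing "cadc" and "deca" position by position:
  Position 0: 'c' vs 'd' => DIFFER
  Position 1: 'a' vs 'e' => DIFFER
  Position 2: 'd' vs 'c' => DIFFER
  Position 3: 'c' vs 'a' => DIFFER
Positions that differ: 4

4


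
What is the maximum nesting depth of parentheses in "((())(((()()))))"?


Input: "((())(((()()))))"
Tracking depth:
  Position 0 '(': depth becomes 1
  Position 1 '(': depth becomes 2
  Position 2 '(': depth becomes 3
  Position 3 ')': depth becomes 2
  Position 4 ')': depth becomes 1
  Position 5 '(': depth becomes 2
  Position 6 '(': depth becomes 3
  Position 7 '(': depth becomes 4
  Position 8 '(': depth becomes 5
  Position 9 ')': depth becomes 4
  Position 10 '(': depth becomes 5
  Position 11 ')': depth becomes 4
  Position 12 ')': depth becomes 3
  Position 13 ')': depth becomes 2
  Position 14 ')': depth becomes 1
  Position 15 ')': depth becomes 0
Maximum depth reached: 5

5


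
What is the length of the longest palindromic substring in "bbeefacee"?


Input: "bbeefacee"
Checking substrings for palindromes:
  [0:2] "bb" (len 2) => palindrome
  [2:4] "ee" (len 2) => palindrome
  [7:9] "ee" (len 2) => palindrome
Longest palindromic substring: "bb" with length 2

2


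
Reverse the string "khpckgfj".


Input: khpckgfj
Reading characters right to left:
  Position 7: 'j'
  Position 6: 'f'
  Position 5: 'g'
  Position 4: 'k'
  Position 3: 'c'
  Position 2: 'p'
  Position 1: 'h'
  Position 0: 'k'
Reversed: jfgkcphk

jfgkcphk


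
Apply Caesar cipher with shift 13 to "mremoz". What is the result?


Caesar cipher: shift "mremoz" by 13
  'm' (pos 12) + 13 = pos 25 = 'z'
  'r' (pos 17) + 13 = pos 4 = 'e'
  'e' (pos 4) + 13 = pos 17 = 'r'
  'm' (pos 12) + 13 = pos 25 = 'z'
  'o' (pos 14) + 13 = pos 1 = 'b'
  'z' (pos 25) + 13 = pos 12 = 'm'
Result: zerzbm

zerzbm


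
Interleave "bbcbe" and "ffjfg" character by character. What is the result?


Interleaving "bbcbe" and "ffjfg":
  Position 0: 'b' from first, 'f' from second => "bf"
  Position 1: 'b' from first, 'f' from second => "bf"
  Position 2: 'c' from first, 'j' from second => "cj"
  Position 3: 'b' from first, 'f' from second => "bf"
  Position 4: 'e' from first, 'g' from second => "eg"
Result: bfbfcjbfeg

bfbfcjbfeg


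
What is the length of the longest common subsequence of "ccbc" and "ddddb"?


LCS of "ccbc" and "ddddb"
DP table:
           d    d    d    d    b
      0    0    0    0    0    0
  c   0    0    0    0    0    0
  c   0    0    0    0    0    0
  b   0    0    0    0    0    1
  c   0    0    0    0    0    1
LCS length = dp[4][5] = 1

1


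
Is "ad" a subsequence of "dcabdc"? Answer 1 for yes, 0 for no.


Check if "ad" is a subsequence of "dcabdc"
Greedy scan:
  Position 0 ('d'): no match needed
  Position 1 ('c'): no match needed
  Position 2 ('a'): matches sub[0] = 'a'
  Position 3 ('b'): no match needed
  Position 4 ('d'): matches sub[1] = 'd'
  Position 5 ('c'): no match needed
All 2 characters matched => is a subsequence

1


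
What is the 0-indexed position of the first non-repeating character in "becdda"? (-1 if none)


Input: becdda
Character frequencies:
  'a': 1
  'b': 1
  'c': 1
  'd': 2
  'e': 1
Scanning left to right for freq == 1:
  Position 0 ('b'): unique! => answer = 0

0


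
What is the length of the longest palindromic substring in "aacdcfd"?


Input: "aacdcfd"
Checking substrings for palindromes:
  [2:5] "cdc" (len 3) => palindrome
  [0:2] "aa" (len 2) => palindrome
Longest palindromic substring: "cdc" with length 3

3


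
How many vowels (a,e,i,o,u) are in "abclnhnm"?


Input: abclnhnm
Checking each character:
  'a' at position 0: vowel (running total: 1)
  'b' at position 1: consonant
  'c' at position 2: consonant
  'l' at position 3: consonant
  'n' at position 4: consonant
  'h' at position 5: consonant
  'n' at position 6: consonant
  'm' at position 7: consonant
Total vowels: 1

1


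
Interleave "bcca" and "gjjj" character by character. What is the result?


Interleaving "bcca" and "gjjj":
  Position 0: 'b' from first, 'g' from second => "bg"
  Position 1: 'c' from first, 'j' from second => "cj"
  Position 2: 'c' from first, 'j' from second => "cj"
  Position 3: 'a' from first, 'j' from second => "aj"
Result: bgcjcjaj

bgcjcjaj


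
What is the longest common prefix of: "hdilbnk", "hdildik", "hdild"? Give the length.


Words: hdilbnk, hdildik, hdild
  Position 0: all 'h' => match
  Position 1: all 'd' => match
  Position 2: all 'i' => match
  Position 3: all 'l' => match
  Position 4: ('b', 'd', 'd') => mismatch, stop
LCP = "hdil" (length 4)

4


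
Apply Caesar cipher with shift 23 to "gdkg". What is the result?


Caesar cipher: shift "gdkg" by 23
  'g' (pos 6) + 23 = pos 3 = 'd'
  'd' (pos 3) + 23 = pos 0 = 'a'
  'k' (pos 10) + 23 = pos 7 = 'h'
  'g' (pos 6) + 23 = pos 3 = 'd'
Result: dahd

dahd


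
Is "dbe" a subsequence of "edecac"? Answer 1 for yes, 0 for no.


Check if "dbe" is a subsequence of "edecac"
Greedy scan:
  Position 0 ('e'): no match needed
  Position 1 ('d'): matches sub[0] = 'd'
  Position 2 ('e'): no match needed
  Position 3 ('c'): no match needed
  Position 4 ('a'): no match needed
  Position 5 ('c'): no match needed
Only matched 1/3 characters => not a subsequence

0


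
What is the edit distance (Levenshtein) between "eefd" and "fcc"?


Computing edit distance: "eefd" -> "fcc"
DP table:
           f    c    c
      0    1    2    3
  e   1    1    2    3
  e   2    2    2    3
  f   3    2    3    3
  d   4    3    3    4
Edit distance = dp[4][3] = 4

4


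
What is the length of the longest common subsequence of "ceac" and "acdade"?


LCS of "ceac" and "acdade"
DP table:
           a    c    d    a    d    e
      0    0    0    0    0    0    0
  c   0    0    1    1    1    1    1
  e   0    0    1    1    1    1    2
  a   0    1    1    1    2    2    2
  c   0    1    2    2    2    2    2
LCS length = dp[4][6] = 2

2


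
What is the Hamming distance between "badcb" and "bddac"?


Comparing "badcb" and "bddac" position by position:
  Position 0: 'b' vs 'b' => same
  Position 1: 'a' vs 'd' => differ
  Position 2: 'd' vs 'd' => same
  Position 3: 'c' vs 'a' => differ
  Position 4: 'b' vs 'c' => differ
Total differences (Hamming distance): 3

3


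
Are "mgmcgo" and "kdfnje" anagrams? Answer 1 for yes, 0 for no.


Strings: "mgmcgo", "kdfnje"
Sorted first:  cggmmo
Sorted second: defjkn
Differ at position 0: 'c' vs 'd' => not anagrams

0


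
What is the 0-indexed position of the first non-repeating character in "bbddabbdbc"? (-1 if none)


Input: bbddabbdbc
Character frequencies:
  'a': 1
  'b': 5
  'c': 1
  'd': 3
Scanning left to right for freq == 1:
  Position 0 ('b'): freq=5, skip
  Position 1 ('b'): freq=5, skip
  Position 2 ('d'): freq=3, skip
  Position 3 ('d'): freq=3, skip
  Position 4 ('a'): unique! => answer = 4

4


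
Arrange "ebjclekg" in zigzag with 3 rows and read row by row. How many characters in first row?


Zigzag "ebjclekg" into 3 rows:
Placing characters:
  'e' => row 0
  'b' => row 1
  'j' => row 2
  'c' => row 1
  'l' => row 0
  'e' => row 1
  'k' => row 2
  'g' => row 1
Rows:
  Row 0: "el"
  Row 1: "bceg"
  Row 2: "jk"
First row length: 2

2


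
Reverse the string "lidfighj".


Input: lidfighj
Reading characters right to left:
  Position 7: 'j'
  Position 6: 'h'
  Position 5: 'g'
  Position 4: 'i'
  Position 3: 'f'
  Position 2: 'd'
  Position 1: 'i'
  Position 0: 'l'
Reversed: jhgifdil

jhgifdil


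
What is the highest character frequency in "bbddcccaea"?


Input: bbddcccaea
Character counts:
  'a': 2
  'b': 2
  'c': 3
  'd': 2
  'e': 1
Maximum frequency: 3

3


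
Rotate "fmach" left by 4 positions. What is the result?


Input: "fmach", rotate left by 4
First 4 characters: "fmac"
Remaining characters: "h"
Concatenate remaining + first: "h" + "fmac" = "hfmac"

hfmac


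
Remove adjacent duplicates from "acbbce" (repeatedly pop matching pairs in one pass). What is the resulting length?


Input: acbbce
Stack-based adjacent duplicate removal:
  Read 'a': push. Stack: a
  Read 'c': push. Stack: ac
  Read 'b': push. Stack: acb
  Read 'b': matches stack top 'b' => pop. Stack: ac
  Read 'c': matches stack top 'c' => pop. Stack: a
  Read 'e': push. Stack: ae
Final stack: "ae" (length 2)

2


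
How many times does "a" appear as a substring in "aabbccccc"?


Searching for "a" in "aabbccccc"
Scanning each position:
  Position 0: "a" => MATCH
  Position 1: "a" => MATCH
  Position 2: "b" => no
  Position 3: "b" => no
  Position 4: "c" => no
  Position 5: "c" => no
  Position 6: "c" => no
  Position 7: "c" => no
  Position 8: "c" => no
Total occurrences: 2

2


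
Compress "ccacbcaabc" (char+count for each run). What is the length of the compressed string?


Input: ccacbcaabc
Runs:
  'c' x 2 => "c2"
  'a' x 1 => "a1"
  'c' x 1 => "c1"
  'b' x 1 => "b1"
  'c' x 1 => "c1"
  'a' x 2 => "a2"
  'b' x 1 => "b1"
  'c' x 1 => "c1"
Compressed: "c2a1c1b1c1a2b1c1"
Compressed length: 16

16


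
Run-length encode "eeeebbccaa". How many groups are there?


Input: eeeebbccaa
Scanning for consecutive runs:
  Group 1: 'e' x 4 (positions 0-3)
  Group 2: 'b' x 2 (positions 4-5)
  Group 3: 'c' x 2 (positions 6-7)
  Group 4: 'a' x 2 (positions 8-9)
Total groups: 4

4


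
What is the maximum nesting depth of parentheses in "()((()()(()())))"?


Input: "()((()()(()())))"
Tracking depth:
  Position 0 '(': depth becomes 1
  Position 1 ')': depth becomes 0
  Position 2 '(': depth becomes 1
  Position 3 '(': depth becomes 2
  Position 4 '(': depth becomes 3
  Position 5 ')': depth becomes 2
  Position 6 '(': depth becomes 3
  Position 7 ')': depth becomes 2
  Position 8 '(': depth becomes 3
  Position 9 '(': depth becomes 4
  Position 10 ')': depth becomes 3
  Position 11 '(': depth becomes 4
  Position 12 ')': depth becomes 3
  Position 13 ')': depth becomes 2
  Position 14 ')': depth becomes 1
  Position 15 ')': depth becomes 0
Maximum depth reached: 4

4


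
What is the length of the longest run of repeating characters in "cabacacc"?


Input: "cabacacc"
Scanning for longest run:
  Position 1 ('a'): new char, reset run to 1
  Position 2 ('b'): new char, reset run to 1
  Position 3 ('a'): new char, reset run to 1
  Position 4 ('c'): new char, reset run to 1
  Position 5 ('a'): new char, reset run to 1
  Position 6 ('c'): new char, reset run to 1
  Position 7 ('c'): continues run of 'c', length=2
Longest run: 'c' with length 2

2


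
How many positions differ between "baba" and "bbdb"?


Comparing "baba" and "bbdb" position by position:
  Position 0: 'b' vs 'b' => same
  Position 1: 'a' vs 'b' => DIFFER
  Position 2: 'b' vs 'd' => DIFFER
  Position 3: 'a' vs 'b' => DIFFER
Positions that differ: 3

3


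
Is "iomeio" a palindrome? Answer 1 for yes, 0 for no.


Input: iomeio
Reversed: oiemoi
  Compare pos 0 ('i') with pos 5 ('o'): MISMATCH
  Compare pos 1 ('o') with pos 4 ('i'): MISMATCH
  Compare pos 2 ('m') with pos 3 ('e'): MISMATCH
Result: not a palindrome

0


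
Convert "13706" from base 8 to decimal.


Input: "13706" in base 8
Positional expansion:
  Digit '1' (value 1) x 8^4 = 4096
  Digit '3' (value 3) x 8^3 = 1536
  Digit '7' (value 7) x 8^2 = 448
  Digit '0' (value 0) x 8^1 = 0
  Digit '6' (value 6) x 8^0 = 6
Sum = 6086

6086


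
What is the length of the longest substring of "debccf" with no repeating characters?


Input: "debccf"
Sliding window (track last position of each char):
  Position 0 ('d'): window [0,0] length 1 -- new best
  Position 1 ('e'): window [0,1] length 2 -- new best
  Position 2 ('b'): window [0,2] length 3 -- new best
  Position 3 ('c'): window [0,3] length 4 -- new best
  Position 4 ('c'): repeat (last at 3), move window start to 4
  Position 4 ('c'): window [4,4] length 1
  Position 5 ('f'): window [4,5] length 2
Longest substring with no repeats: "debc" with length 4

4


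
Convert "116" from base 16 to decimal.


Input: "116" in base 16
Positional expansion:
  Digit '1' (value 1) x 16^2 = 256
  Digit '1' (value 1) x 16^1 = 16
  Digit '6' (value 6) x 16^0 = 6
Sum = 278

278


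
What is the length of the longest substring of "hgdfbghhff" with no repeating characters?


Input: "hgdfbghhff"
Sliding window (track last position of each char):
  Position 0 ('h'): window [0,0] length 1 -- new best
  Position 1 ('g'): window [0,1] length 2 -- new best
  Position 2 ('d'): window [0,2] length 3 -- new best
  Position 3 ('f'): window [0,3] length 4 -- new best
  Position 4 ('b'): window [0,4] length 5 -- new best
  Position 5 ('g'): repeat (last at 1), move window start to 2
  Position 5 ('g'): window [2,5] length 4
  Position 6 ('h'): window [2,6] length 5
  Position 7 ('h'): repeat (last at 6), move window start to 7
  Position 7 ('h'): window [7,7] length 1
  Position 8 ('f'): window [7,8] length 2
  Position 9 ('f'): repeat (last at 8), move window start to 9
  Position 9 ('f'): window [9,9] length 1
Longest substring with no repeats: "hgdfb" with length 5

5


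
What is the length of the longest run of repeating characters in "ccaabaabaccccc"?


Input: "ccaabaabaccccc"
Scanning for longest run:
  Position 1 ('c'): continues run of 'c', length=2
  Position 2 ('a'): new char, reset run to 1
  Position 3 ('a'): continues run of 'a', length=2
  Position 4 ('b'): new char, reset run to 1
  Position 5 ('a'): new char, reset run to 1
  Position 6 ('a'): continues run of 'a', length=2
  Position 7 ('b'): new char, reset run to 1
  Position 8 ('a'): new char, reset run to 1
  Position 9 ('c'): new char, reset run to 1
  Position 10 ('c'): continues run of 'c', length=2
  Position 11 ('c'): continues run of 'c', length=3
  Position 12 ('c'): continues run of 'c', length=4
  Position 13 ('c'): continues run of 'c', length=5
Longest run: 'c' with length 5

5


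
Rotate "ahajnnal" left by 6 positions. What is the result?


Input: "ahajnnal", rotate left by 6
First 6 characters: "ahajnn"
Remaining characters: "al"
Concatenate remaining + first: "al" + "ahajnn" = "alahajnn"

alahajnn


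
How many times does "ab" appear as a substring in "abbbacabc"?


Searching for "ab" in "abbbacabc"
Scanning each position:
  Position 0: "ab" => MATCH
  Position 1: "bb" => no
  Position 2: "bb" => no
  Position 3: "ba" => no
  Position 4: "ac" => no
  Position 5: "ca" => no
  Position 6: "ab" => MATCH
  Position 7: "bc" => no
Total occurrences: 2

2


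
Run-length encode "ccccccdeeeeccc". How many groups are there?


Input: ccccccdeeeeccc
Scanning for consecutive runs:
  Group 1: 'c' x 6 (positions 0-5)
  Group 2: 'd' x 1 (positions 6-6)
  Group 3: 'e' x 4 (positions 7-10)
  Group 4: 'c' x 3 (positions 11-13)
Total groups: 4

4


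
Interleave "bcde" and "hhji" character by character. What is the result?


Interleaving "bcde" and "hhji":
  Position 0: 'b' from first, 'h' from second => "bh"
  Position 1: 'c' from first, 'h' from second => "ch"
  Position 2: 'd' from first, 'j' from second => "dj"
  Position 3: 'e' from first, 'i' from second => "ei"
Result: bhchdjei

bhchdjei


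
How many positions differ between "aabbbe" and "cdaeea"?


Comparing "aabbbe" and "cdaeea" position by position:
  Position 0: 'a' vs 'c' => DIFFER
  Position 1: 'a' vs 'd' => DIFFER
  Position 2: 'b' vs 'a' => DIFFER
  Position 3: 'b' vs 'e' => DIFFER
  Position 4: 'b' vs 'e' => DIFFER
  Position 5: 'e' vs 'a' => DIFFER
Positions that differ: 6

6


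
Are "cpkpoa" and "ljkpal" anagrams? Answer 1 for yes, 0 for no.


Strings: "cpkpoa", "ljkpal"
Sorted first:  ackopp
Sorted second: ajkllp
Differ at position 1: 'c' vs 'j' => not anagrams

0


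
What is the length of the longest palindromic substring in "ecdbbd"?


Input: "ecdbbd"
Checking substrings for palindromes:
  [2:6] "dbbd" (len 4) => palindrome
  [3:5] "bb" (len 2) => palindrome
Longest palindromic substring: "dbbd" with length 4

4


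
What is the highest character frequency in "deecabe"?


Input: deecabe
Character counts:
  'a': 1
  'b': 1
  'c': 1
  'd': 1
  'e': 3
Maximum frequency: 3

3


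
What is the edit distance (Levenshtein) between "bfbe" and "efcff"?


Computing edit distance: "bfbe" -> "efcff"
DP table:
           e    f    c    f    f
      0    1    2    3    4    5
  b   1    1    2    3    4    5
  f   2    2    1    2    3    4
  b   3    3    2    2    3    4
  e   4    3    3    3    3    4
Edit distance = dp[4][5] = 4

4


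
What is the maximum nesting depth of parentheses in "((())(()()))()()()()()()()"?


Input: "((())(()()))()()()()()()()"
Tracking depth:
  Position 0 '(': depth becomes 1
  Position 1 '(': depth becomes 2
  Position 2 '(': depth becomes 3
  Position 3 ')': depth becomes 2
  Position 4 ')': depth becomes 1
  Position 5 '(': depth becomes 2
  Position 6 '(': depth becomes 3
  Position 7 ')': depth becomes 2
  Position 8 '(': depth becomes 3
  Position 9 ')': depth becomes 2
  Position 10 ')': depth becomes 1
  Position 11 ')': depth becomes 0
  Position 12 '(': depth becomes 1
  Position 13 ')': depth becomes 0
  Position 14 '(': depth becomes 1
  Position 15 ')': depth becomes 0
  Position 16 '(': depth becomes 1
  Position 17 ')': depth becomes 0
  Position 18 '(': depth becomes 1
  Position 19 ')': depth becomes 0
  Position 20 '(': depth becomes 1
  Position 21 ')': depth becomes 0
  Position 22 '(': depth becomes 1
  Position 23 ')': depth becomes 0
  Position 24 '(': depth becomes 1
  Position 25 ')': depth becomes 0
Maximum depth reached: 3

3


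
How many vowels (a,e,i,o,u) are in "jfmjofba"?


Input: jfmjofba
Checking each character:
  'j' at position 0: consonant
  'f' at position 1: consonant
  'm' at position 2: consonant
  'j' at position 3: consonant
  'o' at position 4: vowel (running total: 1)
  'f' at position 5: consonant
  'b' at position 6: consonant
  'a' at position 7: vowel (running total: 2)
Total vowels: 2

2


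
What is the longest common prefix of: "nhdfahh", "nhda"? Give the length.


Words: nhdfahh, nhda
  Position 0: all 'n' => match
  Position 1: all 'h' => match
  Position 2: all 'd' => match
  Position 3: ('f', 'a') => mismatch, stop
LCP = "nhd" (length 3)

3


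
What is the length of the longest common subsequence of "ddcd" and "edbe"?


LCS of "ddcd" and "edbe"
DP table:
           e    d    b    e
      0    0    0    0    0
  d   0    0    1    1    1
  d   0    0    1    1    1
  c   0    0    1    1    1
  d   0    0    1    1    1
LCS length = dp[4][4] = 1

1


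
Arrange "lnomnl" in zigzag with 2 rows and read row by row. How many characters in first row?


Zigzag "lnomnl" into 2 rows:
Placing characters:
  'l' => row 0
  'n' => row 1
  'o' => row 0
  'm' => row 1
  'n' => row 0
  'l' => row 1
Rows:
  Row 0: "lon"
  Row 1: "nml"
First row length: 3

3


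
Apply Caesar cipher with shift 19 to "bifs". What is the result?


Caesar cipher: shift "bifs" by 19
  'b' (pos 1) + 19 = pos 20 = 'u'
  'i' (pos 8) + 19 = pos 1 = 'b'
  'f' (pos 5) + 19 = pos 24 = 'y'
  's' (pos 18) + 19 = pos 11 = 'l'
Result: ubyl

ubyl


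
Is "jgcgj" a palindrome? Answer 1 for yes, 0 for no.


Input: jgcgj
Reversed: jgcgj
  Compare pos 0 ('j') with pos 4 ('j'): match
  Compare pos 1 ('g') with pos 3 ('g'): match
Result: palindrome

1


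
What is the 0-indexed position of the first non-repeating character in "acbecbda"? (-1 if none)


Input: acbecbda
Character frequencies:
  'a': 2
  'b': 2
  'c': 2
  'd': 1
  'e': 1
Scanning left to right for freq == 1:
  Position 0 ('a'): freq=2, skip
  Position 1 ('c'): freq=2, skip
  Position 2 ('b'): freq=2, skip
  Position 3 ('e'): unique! => answer = 3

3


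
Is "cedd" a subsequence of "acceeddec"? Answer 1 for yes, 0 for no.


Check if "cedd" is a subsequence of "acceeddec"
Greedy scan:
  Position 0 ('a'): no match needed
  Position 1 ('c'): matches sub[0] = 'c'
  Position 2 ('c'): no match needed
  Position 3 ('e'): matches sub[1] = 'e'
  Position 4 ('e'): no match needed
  Position 5 ('d'): matches sub[2] = 'd'
  Position 6 ('d'): matches sub[3] = 'd'
  Position 7 ('e'): no match needed
  Position 8 ('c'): no match needed
All 4 characters matched => is a subsequence

1


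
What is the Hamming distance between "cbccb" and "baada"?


Comparing "cbccb" and "baada" position by position:
  Position 0: 'c' vs 'b' => differ
  Position 1: 'b' vs 'a' => differ
  Position 2: 'c' vs 'a' => differ
  Position 3: 'c' vs 'd' => differ
  Position 4: 'b' vs 'a' => differ
Total differences (Hamming distance): 5

5


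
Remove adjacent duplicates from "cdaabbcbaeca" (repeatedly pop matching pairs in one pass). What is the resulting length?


Input: cdaabbcbaeca
Stack-based adjacent duplicate removal:
  Read 'c': push. Stack: c
  Read 'd': push. Stack: cd
  Read 'a': push. Stack: cda
  Read 'a': matches stack top 'a' => pop. Stack: cd
  Read 'b': push. Stack: cdb
  Read 'b': matches stack top 'b' => pop. Stack: cd
  Read 'c': push. Stack: cdc
  Read 'b': push. Stack: cdcb
  Read 'a': push. Stack: cdcba
  Read 'e': push. Stack: cdcbae
  Read 'c': push. Stack: cdcbaec
  Read 'a': push. Stack: cdcbaeca
Final stack: "cdcbaeca" (length 8)

8


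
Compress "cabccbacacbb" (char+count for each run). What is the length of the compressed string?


Input: cabccbacacbb
Runs:
  'c' x 1 => "c1"
  'a' x 1 => "a1"
  'b' x 1 => "b1"
  'c' x 2 => "c2"
  'b' x 1 => "b1"
  'a' x 1 => "a1"
  'c' x 1 => "c1"
  'a' x 1 => "a1"
  'c' x 1 => "c1"
  'b' x 2 => "b2"
Compressed: "c1a1b1c2b1a1c1a1c1b2"
Compressed length: 20

20


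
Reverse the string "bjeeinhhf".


Input: bjeeinhhf
Reading characters right to left:
  Position 8: 'f'
  Position 7: 'h'
  Position 6: 'h'
  Position 5: 'n'
  Position 4: 'i'
  Position 3: 'e'
  Position 2: 'e'
  Position 1: 'j'
  Position 0: 'b'
Reversed: fhhnieejb

fhhnieejb


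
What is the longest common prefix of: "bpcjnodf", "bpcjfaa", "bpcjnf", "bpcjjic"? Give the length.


Words: bpcjnodf, bpcjfaa, bpcjnf, bpcjjic
  Position 0: all 'b' => match
  Position 1: all 'p' => match
  Position 2: all 'c' => match
  Position 3: all 'j' => match
  Position 4: ('n', 'f', 'n', 'j') => mismatch, stop
LCP = "bpcj" (length 4)

4


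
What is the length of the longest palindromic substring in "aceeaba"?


Input: "aceeaba"
Checking substrings for palindromes:
  [4:7] "aba" (len 3) => palindrome
  [2:4] "ee" (len 2) => palindrome
Longest palindromic substring: "aba" with length 3

3


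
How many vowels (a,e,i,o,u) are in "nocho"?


Input: nocho
Checking each character:
  'n' at position 0: consonant
  'o' at position 1: vowel (running total: 1)
  'c' at position 2: consonant
  'h' at position 3: consonant
  'o' at position 4: vowel (running total: 2)
Total vowels: 2

2


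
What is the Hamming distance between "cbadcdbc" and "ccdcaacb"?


Comparing "cbadcdbc" and "ccdcaacb" position by position:
  Position 0: 'c' vs 'c' => same
  Position 1: 'b' vs 'c' => differ
  Position 2: 'a' vs 'd' => differ
  Position 3: 'd' vs 'c' => differ
  Position 4: 'c' vs 'a' => differ
  Position 5: 'd' vs 'a' => differ
  Position 6: 'b' vs 'c' => differ
  Position 7: 'c' vs 'b' => differ
Total differences (Hamming distance): 7

7


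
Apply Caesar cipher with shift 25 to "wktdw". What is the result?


Caesar cipher: shift "wktdw" by 25
  'w' (pos 22) + 25 = pos 21 = 'v'
  'k' (pos 10) + 25 = pos 9 = 'j'
  't' (pos 19) + 25 = pos 18 = 's'
  'd' (pos 3) + 25 = pos 2 = 'c'
  'w' (pos 22) + 25 = pos 21 = 'v'
Result: vjscv

vjscv


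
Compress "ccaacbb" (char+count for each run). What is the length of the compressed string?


Input: ccaacbb
Runs:
  'c' x 2 => "c2"
  'a' x 2 => "a2"
  'c' x 1 => "c1"
  'b' x 2 => "b2"
Compressed: "c2a2c1b2"
Compressed length: 8

8


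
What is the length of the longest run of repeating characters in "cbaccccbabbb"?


Input: "cbaccccbabbb"
Scanning for longest run:
  Position 1 ('b'): new char, reset run to 1
  Position 2 ('a'): new char, reset run to 1
  Position 3 ('c'): new char, reset run to 1
  Position 4 ('c'): continues run of 'c', length=2
  Position 5 ('c'): continues run of 'c', length=3
  Position 6 ('c'): continues run of 'c', length=4
  Position 7 ('b'): new char, reset run to 1
  Position 8 ('a'): new char, reset run to 1
  Position 9 ('b'): new char, reset run to 1
  Position 10 ('b'): continues run of 'b', length=2
  Position 11 ('b'): continues run of 'b', length=3
Longest run: 'c' with length 4

4


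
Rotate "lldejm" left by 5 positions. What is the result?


Input: "lldejm", rotate left by 5
First 5 characters: "lldej"
Remaining characters: "m"
Concatenate remaining + first: "m" + "lldej" = "mlldej"

mlldej


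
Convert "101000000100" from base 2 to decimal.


Input: "101000000100" in base 2
Positional expansion:
  Digit '1' (value 1) x 2^11 = 2048
  Digit '0' (value 0) x 2^10 = 0
  Digit '1' (value 1) x 2^9 = 512
  Digit '0' (value 0) x 2^8 = 0
  Digit '0' (value 0) x 2^7 = 0
  Digit '0' (value 0) x 2^6 = 0
  Digit '0' (value 0) x 2^5 = 0
  Digit '0' (value 0) x 2^4 = 0
  Digit '0' (value 0) x 2^3 = 0
  Digit '1' (value 1) x 2^2 = 4
  Digit '0' (value 0) x 2^1 = 0
  Digit '0' (value 0) x 2^0 = 0
Sum = 2564

2564


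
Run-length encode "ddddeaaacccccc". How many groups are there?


Input: ddddeaaacccccc
Scanning for consecutive runs:
  Group 1: 'd' x 4 (positions 0-3)
  Group 2: 'e' x 1 (positions 4-4)
  Group 3: 'a' x 3 (positions 5-7)
  Group 4: 'c' x 6 (positions 8-13)
Total groups: 4

4


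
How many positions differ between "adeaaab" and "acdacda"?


Comparing "adeaaab" and "acdacda" position by position:
  Position 0: 'a' vs 'a' => same
  Position 1: 'd' vs 'c' => DIFFER
  Position 2: 'e' vs 'd' => DIFFER
  Position 3: 'a' vs 'a' => same
  Position 4: 'a' vs 'c' => DIFFER
  Position 5: 'a' vs 'd' => DIFFER
  Position 6: 'b' vs 'a' => DIFFER
Positions that differ: 5

5


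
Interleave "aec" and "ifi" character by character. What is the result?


Interleaving "aec" and "ifi":
  Position 0: 'a' from first, 'i' from second => "ai"
  Position 1: 'e' from first, 'f' from second => "ef"
  Position 2: 'c' from first, 'i' from second => "ci"
Result: aiefci

aiefci


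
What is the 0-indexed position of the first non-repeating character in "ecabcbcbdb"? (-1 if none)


Input: ecabcbcbdb
Character frequencies:
  'a': 1
  'b': 4
  'c': 3
  'd': 1
  'e': 1
Scanning left to right for freq == 1:
  Position 0 ('e'): unique! => answer = 0

0


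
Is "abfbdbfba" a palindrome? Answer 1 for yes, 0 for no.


Input: abfbdbfba
Reversed: abfbdbfba
  Compare pos 0 ('a') with pos 8 ('a'): match
  Compare pos 1 ('b') with pos 7 ('b'): match
  Compare pos 2 ('f') with pos 6 ('f'): match
  Compare pos 3 ('b') with pos 5 ('b'): match
Result: palindrome

1


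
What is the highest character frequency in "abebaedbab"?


Input: abebaedbab
Character counts:
  'a': 3
  'b': 4
  'd': 1
  'e': 2
Maximum frequency: 4

4


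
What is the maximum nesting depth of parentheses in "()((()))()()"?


Input: "()((()))()()"
Tracking depth:
  Position 0 '(': depth becomes 1
  Position 1 ')': depth becomes 0
  Position 2 '(': depth becomes 1
  Position 3 '(': depth becomes 2
  Position 4 '(': depth becomes 3
  Position 5 ')': depth becomes 2
  Position 6 ')': depth becomes 1
  Position 7 ')': depth becomes 0
  Position 8 '(': depth becomes 1
  Position 9 ')': depth becomes 0
  Position 10 '(': depth becomes 1
  Position 11 ')': depth becomes 0
Maximum depth reached: 3

3


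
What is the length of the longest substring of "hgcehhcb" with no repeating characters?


Input: "hgcehhcb"
Sliding window (track last position of each char):
  Position 0 ('h'): window [0,0] length 1 -- new best
  Position 1 ('g'): window [0,1] length 2 -- new best
  Position 2 ('c'): window [0,2] length 3 -- new best
  Position 3 ('e'): window [0,3] length 4 -- new best
  Position 4 ('h'): repeat (last at 0), move window start to 1
  Position 4 ('h'): window [1,4] length 4
  Position 5 ('h'): repeat (last at 4), move window start to 5
  Position 5 ('h'): window [5,5] length 1
  Position 6 ('c'): window [5,6] length 2
  Position 7 ('b'): window [5,7] length 3
Longest substring with no repeats: "hgce" with length 4

4


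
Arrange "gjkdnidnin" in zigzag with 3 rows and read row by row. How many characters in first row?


Zigzag "gjkdnidnin" into 3 rows:
Placing characters:
  'g' => row 0
  'j' => row 1
  'k' => row 2
  'd' => row 1
  'n' => row 0
  'i' => row 1
  'd' => row 2
  'n' => row 1
  'i' => row 0
  'n' => row 1
Rows:
  Row 0: "gni"
  Row 1: "jdinn"
  Row 2: "kd"
First row length: 3

3


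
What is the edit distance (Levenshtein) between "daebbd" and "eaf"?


Computing edit distance: "daebbd" -> "eaf"
DP table:
           e    a    f
      0    1    2    3
  d   1    1    2    3
  a   2    2    1    2
  e   3    2    2    2
  b   4    3    3    3
  b   5    4    4    4
  d   6    5    5    5
Edit distance = dp[6][3] = 5

5


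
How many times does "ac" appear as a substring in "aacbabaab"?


Searching for "ac" in "aacbabaab"
Scanning each position:
  Position 0: "aa" => no
  Position 1: "ac" => MATCH
  Position 2: "cb" => no
  Position 3: "ba" => no
  Position 4: "ab" => no
  Position 5: "ba" => no
  Position 6: "aa" => no
  Position 7: "ab" => no
Total occurrences: 1

1


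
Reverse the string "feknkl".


Input: feknkl
Reading characters right to left:
  Position 5: 'l'
  Position 4: 'k'
  Position 3: 'n'
  Position 2: 'k'
  Position 1: 'e'
  Position 0: 'f'
Reversed: lknkef

lknkef
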